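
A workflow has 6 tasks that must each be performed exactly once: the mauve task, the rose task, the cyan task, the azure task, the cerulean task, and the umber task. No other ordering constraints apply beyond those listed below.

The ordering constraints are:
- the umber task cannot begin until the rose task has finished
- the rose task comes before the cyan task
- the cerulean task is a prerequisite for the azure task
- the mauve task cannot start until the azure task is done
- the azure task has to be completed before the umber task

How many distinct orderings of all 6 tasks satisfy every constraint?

26

The tasks with no prerequisites are the rose task, the cerulean task; any of them can be placed first.
Systematically extending each partial ordering one task at a time and counting, there are 26 complete orderings.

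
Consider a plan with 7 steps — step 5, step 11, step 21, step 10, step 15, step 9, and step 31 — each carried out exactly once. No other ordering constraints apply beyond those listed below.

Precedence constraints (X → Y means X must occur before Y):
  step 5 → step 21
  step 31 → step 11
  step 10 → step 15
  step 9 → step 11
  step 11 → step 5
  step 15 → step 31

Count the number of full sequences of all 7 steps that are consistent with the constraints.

4

2 steps have no prerequisites (step 10, step 9), so any of them could come first.
Enumerating by repeatedly choosing an available step (one whose prerequisites are all placed) gives 4 distinct complete orderings.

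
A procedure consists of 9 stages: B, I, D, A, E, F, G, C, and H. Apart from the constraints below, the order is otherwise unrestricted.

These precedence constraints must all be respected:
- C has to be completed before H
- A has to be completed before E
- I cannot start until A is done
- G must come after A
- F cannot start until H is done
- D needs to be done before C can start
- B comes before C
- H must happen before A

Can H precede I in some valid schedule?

H is actually forced before I by the constraints, so certainly some valid ordering has H first.

Yes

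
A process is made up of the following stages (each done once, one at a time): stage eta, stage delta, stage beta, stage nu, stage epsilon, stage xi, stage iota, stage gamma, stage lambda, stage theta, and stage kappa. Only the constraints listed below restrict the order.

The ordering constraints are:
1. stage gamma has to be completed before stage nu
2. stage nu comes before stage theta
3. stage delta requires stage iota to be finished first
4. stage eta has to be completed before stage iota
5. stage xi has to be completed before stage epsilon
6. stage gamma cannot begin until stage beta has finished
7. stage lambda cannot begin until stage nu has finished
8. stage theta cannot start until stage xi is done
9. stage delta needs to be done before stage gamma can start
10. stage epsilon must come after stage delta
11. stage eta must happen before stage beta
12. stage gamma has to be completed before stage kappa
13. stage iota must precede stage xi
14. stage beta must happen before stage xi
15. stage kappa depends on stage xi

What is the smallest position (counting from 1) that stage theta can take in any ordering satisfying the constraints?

8

Every stage that must precede stage theta has to come before it. Tracing all chains that end at stage theta, those stages are: stage eta, stage delta, stage beta, stage nu, stage xi, stage iota, stage gamma — 7 in total.
With 7 mandatory predecessors, the earliest stage theta can sit is position 7+1 = 8, and placing just those 7 first achieves it.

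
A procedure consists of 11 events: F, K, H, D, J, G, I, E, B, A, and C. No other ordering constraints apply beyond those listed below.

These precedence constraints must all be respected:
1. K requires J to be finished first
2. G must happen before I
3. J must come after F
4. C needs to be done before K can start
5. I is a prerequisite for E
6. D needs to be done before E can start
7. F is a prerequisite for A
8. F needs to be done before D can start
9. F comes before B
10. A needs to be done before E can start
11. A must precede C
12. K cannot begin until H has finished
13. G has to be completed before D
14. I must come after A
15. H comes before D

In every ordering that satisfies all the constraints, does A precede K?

Yes

Chaining the stated constraints: A → C → K.
So A must precede K in any valid ordering.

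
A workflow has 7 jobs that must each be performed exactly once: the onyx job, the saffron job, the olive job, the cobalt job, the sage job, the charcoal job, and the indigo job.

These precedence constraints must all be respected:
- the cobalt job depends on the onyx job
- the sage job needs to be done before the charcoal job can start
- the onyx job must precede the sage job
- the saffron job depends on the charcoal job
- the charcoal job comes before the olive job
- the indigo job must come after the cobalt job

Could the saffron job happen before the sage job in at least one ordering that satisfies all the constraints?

Following the sage job → the charcoal job → the saffron job, the sage job must precede the saffron job in every valid ordering.
Hence the saffron job can never be scheduled before the sage job.

No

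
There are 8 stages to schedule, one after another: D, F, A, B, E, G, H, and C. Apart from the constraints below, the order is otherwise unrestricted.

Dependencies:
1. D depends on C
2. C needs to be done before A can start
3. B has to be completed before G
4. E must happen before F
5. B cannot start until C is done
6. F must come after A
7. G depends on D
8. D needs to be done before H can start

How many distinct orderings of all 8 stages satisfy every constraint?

425

2 stages have no prerequisites (E, C), so any of them could come first.
Counting all ways to extend the partial order to a total order gives 425.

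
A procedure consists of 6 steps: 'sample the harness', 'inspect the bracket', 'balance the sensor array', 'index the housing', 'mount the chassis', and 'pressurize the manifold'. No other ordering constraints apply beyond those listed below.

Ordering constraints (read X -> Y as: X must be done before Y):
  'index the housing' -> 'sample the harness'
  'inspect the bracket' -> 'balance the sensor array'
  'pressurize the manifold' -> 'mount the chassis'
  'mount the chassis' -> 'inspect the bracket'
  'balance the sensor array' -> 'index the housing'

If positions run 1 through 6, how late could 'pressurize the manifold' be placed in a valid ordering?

1

Every step that must follow 'pressurize the manifold' has to come after it. Tracing all chains starting from 'pressurize the manifold', those steps are: 'sample the harness', 'inspect the bracket', 'balance the sensor array', 'index the housing', 'mount the chassis' — 5 in total.
With 5 mandatory successors out of 6 steps total, the latest slot for 'pressurize the manifold' is 6−5 = 1, and it's reachable by doing all non-successors before 'pressurize the manifold'.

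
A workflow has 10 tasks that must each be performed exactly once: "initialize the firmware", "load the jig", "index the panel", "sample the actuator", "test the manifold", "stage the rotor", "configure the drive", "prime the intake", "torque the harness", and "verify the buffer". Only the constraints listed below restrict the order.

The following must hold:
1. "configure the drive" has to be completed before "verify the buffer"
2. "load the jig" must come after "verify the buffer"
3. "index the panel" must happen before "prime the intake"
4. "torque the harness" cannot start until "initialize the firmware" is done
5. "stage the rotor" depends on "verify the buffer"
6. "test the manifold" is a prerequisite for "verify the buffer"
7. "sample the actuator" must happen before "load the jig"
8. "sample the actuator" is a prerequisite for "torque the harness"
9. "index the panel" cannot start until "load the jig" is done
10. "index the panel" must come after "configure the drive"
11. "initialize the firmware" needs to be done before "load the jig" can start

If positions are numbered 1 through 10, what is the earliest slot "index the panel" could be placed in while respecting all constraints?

Every task that must precede "index the panel" has to come before it. Tracing all chains that end at "index the panel", those tasks are: "initialize the firmware", "load the jig", "sample the actuator", "test the manifold", "configure the drive", "verify the buffer" — 6 in total.
So at minimum 6 tasks come before "index the panel", putting "index the panel" no earlier than position 7. That position is achievable by scheduling exactly those predecessors first.

7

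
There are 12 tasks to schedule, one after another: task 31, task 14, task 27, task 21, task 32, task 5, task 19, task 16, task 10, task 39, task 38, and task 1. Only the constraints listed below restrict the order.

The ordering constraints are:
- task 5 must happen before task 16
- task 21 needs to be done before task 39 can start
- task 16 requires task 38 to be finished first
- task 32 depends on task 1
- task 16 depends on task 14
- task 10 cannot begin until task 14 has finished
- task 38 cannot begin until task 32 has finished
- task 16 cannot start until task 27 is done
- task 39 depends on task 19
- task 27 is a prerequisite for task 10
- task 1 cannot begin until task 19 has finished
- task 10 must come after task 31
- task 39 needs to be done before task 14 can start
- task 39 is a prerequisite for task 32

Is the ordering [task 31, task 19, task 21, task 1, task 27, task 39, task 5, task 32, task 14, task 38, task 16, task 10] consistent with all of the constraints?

Going through the constraints one by one, each required predecessor appears earlier in the sequence than its dependent — e.g. task 31 (position 1) is before task 10 (position 12), as required.

Yes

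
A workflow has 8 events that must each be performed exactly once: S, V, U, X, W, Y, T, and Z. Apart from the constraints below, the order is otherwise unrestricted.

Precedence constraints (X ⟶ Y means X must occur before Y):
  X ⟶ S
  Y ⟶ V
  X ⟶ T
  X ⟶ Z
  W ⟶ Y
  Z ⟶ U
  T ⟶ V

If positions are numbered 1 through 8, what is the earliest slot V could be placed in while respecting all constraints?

5

The events that are forced before V, directly or transitively, are X, W, Y, T. That's 4 events.
So at minimum 4 events come before V, putting V no earlier than position 5. That position is achievable by scheduling exactly those predecessors first.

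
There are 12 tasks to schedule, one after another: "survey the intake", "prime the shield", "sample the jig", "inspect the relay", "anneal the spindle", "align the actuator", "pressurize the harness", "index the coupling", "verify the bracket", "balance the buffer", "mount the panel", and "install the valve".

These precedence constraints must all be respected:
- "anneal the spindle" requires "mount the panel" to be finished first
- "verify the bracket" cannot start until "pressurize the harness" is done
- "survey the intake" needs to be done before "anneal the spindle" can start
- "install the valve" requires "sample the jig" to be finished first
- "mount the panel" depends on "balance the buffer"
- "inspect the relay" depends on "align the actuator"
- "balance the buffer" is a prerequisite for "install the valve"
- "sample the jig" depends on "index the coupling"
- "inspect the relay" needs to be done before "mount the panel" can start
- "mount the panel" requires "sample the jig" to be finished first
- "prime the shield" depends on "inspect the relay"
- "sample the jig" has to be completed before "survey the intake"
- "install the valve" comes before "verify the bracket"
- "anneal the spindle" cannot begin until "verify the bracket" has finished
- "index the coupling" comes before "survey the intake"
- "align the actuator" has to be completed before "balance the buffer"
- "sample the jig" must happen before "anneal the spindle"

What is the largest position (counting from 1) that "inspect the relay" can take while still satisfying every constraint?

9

Following every chain forward from "inspect the relay", the tasks that must come later are "prime the shield", "anneal the spindle", "mount the panel" — 3 of them.
So at least 3 tasks follow "inspect the relay", putting "inspect the relay" no later than position 9. That position is achievable by scheduling everything else first.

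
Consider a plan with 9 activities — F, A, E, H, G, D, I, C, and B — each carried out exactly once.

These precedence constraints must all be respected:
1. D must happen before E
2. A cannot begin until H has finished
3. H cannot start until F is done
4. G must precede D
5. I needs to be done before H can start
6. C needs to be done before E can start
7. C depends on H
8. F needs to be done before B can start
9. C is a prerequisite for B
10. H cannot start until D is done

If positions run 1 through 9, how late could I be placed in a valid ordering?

4

Following every chain forward from I, the activities that must come later are A, E, H, C, B — 5 of them.
With 5 mandatory successors out of 9 activities total, the latest slot for I is 9−5 = 4, and it's reachable by doing all non-successors before I.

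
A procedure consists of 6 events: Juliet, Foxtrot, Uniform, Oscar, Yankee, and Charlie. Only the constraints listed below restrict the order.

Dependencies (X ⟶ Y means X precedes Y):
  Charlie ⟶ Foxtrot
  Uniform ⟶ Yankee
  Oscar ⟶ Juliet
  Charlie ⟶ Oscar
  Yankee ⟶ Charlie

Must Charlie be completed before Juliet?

Tracing the constraints gives a chain: Charlie → Oscar → Juliet.
That forces Charlie before Juliet in every valid schedule.

Yes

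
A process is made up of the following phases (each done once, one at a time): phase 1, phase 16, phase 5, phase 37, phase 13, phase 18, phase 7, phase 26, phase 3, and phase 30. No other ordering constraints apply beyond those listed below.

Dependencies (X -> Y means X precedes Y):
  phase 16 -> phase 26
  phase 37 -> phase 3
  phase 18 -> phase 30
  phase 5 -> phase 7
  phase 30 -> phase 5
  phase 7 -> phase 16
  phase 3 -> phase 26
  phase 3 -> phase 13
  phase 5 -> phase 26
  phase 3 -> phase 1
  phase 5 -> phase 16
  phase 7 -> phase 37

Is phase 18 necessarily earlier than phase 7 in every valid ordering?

Following the dependencies: phase 18 → phase 30 → phase 5 → phase 7.
Hence phase 18 necessarily comes before phase 7.

Yes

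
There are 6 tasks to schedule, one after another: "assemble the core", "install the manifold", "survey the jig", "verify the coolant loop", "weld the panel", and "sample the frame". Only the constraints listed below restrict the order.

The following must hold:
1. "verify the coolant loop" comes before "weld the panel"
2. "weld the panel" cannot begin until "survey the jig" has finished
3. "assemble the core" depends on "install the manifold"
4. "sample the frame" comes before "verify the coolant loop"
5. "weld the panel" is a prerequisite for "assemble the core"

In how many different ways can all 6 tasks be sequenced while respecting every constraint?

15

3 tasks have no prerequisites ("install the manifold", "survey the jig", "sample the frame"), so any of them could come first.
Counting all ways to extend the partial order to a total order gives 15.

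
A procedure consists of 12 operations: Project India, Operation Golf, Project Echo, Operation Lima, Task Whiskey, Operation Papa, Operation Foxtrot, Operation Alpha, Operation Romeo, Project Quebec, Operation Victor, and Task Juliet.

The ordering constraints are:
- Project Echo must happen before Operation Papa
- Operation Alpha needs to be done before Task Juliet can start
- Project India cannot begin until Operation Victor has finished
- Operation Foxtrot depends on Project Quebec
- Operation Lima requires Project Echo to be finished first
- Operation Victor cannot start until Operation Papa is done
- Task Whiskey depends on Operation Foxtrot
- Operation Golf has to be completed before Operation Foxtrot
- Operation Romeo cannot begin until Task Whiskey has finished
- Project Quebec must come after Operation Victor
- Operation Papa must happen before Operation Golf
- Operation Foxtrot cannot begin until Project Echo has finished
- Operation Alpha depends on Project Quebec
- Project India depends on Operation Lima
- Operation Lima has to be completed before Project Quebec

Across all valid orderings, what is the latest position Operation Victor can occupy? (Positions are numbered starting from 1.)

5

The operations that are forced after Operation Victor, directly or by a chain of constraints, are Project India, Task Whiskey, Operation Foxtrot, Operation Alpha, Operation Romeo, Project Quebec, Task Juliet. That's 7 operations.
With 7 mandatory successors out of 12 operations total, the latest slot for Operation Victor is 12−7 = 5, and it's reachable by doing all non-successors before Operation Victor.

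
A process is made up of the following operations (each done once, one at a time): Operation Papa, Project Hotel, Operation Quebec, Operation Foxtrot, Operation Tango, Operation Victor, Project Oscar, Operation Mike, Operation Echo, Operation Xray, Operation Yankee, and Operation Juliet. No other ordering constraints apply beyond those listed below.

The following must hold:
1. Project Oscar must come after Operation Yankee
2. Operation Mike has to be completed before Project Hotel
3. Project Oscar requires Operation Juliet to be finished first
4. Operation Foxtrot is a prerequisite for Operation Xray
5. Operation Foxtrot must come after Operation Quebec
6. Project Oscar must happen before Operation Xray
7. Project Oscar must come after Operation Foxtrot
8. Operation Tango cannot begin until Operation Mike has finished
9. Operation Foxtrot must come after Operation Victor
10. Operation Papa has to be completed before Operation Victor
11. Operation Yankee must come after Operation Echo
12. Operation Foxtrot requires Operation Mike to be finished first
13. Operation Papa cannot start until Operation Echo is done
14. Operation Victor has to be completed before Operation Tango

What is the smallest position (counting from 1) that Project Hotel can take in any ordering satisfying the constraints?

2

The only operation forced before Project Hotel (directly or transitively) is Operation Mike.
With 1 mandatory predecessor, the earliest Project Hotel can sit is position 1+1 = 2, and placing just that one first achieves it.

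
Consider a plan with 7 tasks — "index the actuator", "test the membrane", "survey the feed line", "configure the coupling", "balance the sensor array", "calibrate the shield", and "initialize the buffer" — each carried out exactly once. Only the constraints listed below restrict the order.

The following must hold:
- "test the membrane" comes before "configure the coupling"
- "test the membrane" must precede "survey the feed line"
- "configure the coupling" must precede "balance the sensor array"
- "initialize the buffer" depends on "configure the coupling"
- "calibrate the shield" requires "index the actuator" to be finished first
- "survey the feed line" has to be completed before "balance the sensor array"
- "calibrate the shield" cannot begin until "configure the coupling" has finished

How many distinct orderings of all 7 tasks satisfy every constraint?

The tasks with no prerequisites are "index the actuator", "test the membrane"; any of them can be placed first.
Counting all ways to extend the partial order to a total order gives 84.

84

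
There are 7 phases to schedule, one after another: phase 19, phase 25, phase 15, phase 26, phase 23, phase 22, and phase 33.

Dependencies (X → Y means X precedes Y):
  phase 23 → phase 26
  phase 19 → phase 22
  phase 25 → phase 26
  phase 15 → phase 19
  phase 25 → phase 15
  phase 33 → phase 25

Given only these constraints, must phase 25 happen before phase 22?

Chaining the stated constraints: phase 25 → phase 15 → phase 19 → phase 22.
So phase 25 must precede phase 22 in any valid ordering.

Yes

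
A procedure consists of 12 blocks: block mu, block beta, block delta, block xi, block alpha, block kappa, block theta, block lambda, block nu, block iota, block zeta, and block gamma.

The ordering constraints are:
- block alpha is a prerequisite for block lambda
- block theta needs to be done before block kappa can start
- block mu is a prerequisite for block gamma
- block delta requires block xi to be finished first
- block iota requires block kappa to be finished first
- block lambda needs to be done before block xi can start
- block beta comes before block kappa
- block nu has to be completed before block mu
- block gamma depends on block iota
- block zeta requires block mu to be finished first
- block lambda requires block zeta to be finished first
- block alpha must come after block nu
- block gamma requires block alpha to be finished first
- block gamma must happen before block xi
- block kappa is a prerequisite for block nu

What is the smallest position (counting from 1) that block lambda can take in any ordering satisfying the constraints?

8

The blocks that are forced before block lambda, directly or transitively, are block mu, block beta, block alpha, block kappa, block theta, block nu, block zeta. That's 7 blocks.
So at minimum 7 blocks come before block lambda, putting block lambda no earlier than position 8. That position is achievable by scheduling exactly those predecessors first.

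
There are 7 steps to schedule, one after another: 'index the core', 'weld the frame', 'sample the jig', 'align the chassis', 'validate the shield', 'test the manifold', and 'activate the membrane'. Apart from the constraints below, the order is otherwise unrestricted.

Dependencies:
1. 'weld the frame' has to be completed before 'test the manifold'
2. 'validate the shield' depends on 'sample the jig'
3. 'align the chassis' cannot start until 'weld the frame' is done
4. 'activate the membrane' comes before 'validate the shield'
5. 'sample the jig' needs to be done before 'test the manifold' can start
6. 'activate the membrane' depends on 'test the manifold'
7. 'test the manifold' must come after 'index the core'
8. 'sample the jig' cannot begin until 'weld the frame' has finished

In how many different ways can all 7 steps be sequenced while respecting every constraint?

2 steps have no prerequisites ('index the core', 'weld the frame'), so any of them could come first.
Systematically extending each partial ordering one step at a time and counting, there are 17 complete orderings.

17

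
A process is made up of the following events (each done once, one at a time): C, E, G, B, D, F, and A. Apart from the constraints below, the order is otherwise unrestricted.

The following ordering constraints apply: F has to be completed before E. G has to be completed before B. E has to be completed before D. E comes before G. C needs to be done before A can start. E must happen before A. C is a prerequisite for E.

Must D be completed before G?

No

Nothing in the constraints links D and G; they are unordered relative to each other.
A valid ordering placing G before D exists, so the answer is no.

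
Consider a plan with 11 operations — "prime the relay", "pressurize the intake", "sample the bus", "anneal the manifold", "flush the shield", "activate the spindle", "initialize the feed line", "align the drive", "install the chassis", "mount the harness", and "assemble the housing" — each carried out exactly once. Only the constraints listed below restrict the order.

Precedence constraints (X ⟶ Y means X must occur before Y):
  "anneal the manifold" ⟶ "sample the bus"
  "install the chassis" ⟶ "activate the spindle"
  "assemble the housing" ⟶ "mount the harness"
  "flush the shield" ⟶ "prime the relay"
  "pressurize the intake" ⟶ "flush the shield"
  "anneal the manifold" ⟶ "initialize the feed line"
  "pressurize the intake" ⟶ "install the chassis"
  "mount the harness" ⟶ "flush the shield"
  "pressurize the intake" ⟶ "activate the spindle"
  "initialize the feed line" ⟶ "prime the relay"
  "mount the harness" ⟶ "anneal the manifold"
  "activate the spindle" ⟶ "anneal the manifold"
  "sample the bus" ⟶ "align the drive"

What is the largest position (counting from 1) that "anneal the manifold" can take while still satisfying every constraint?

Following every chain forward from "anneal the manifold", the operations that must come later are "prime the relay", "sample the bus", "initialize the feed line", "align the drive" — 4 of them.
With 4 mandatory successors out of 11 operations total, the latest slot for "anneal the manifold" is 11−4 = 7, and it's reachable by doing all non-successors before "anneal the manifold".

7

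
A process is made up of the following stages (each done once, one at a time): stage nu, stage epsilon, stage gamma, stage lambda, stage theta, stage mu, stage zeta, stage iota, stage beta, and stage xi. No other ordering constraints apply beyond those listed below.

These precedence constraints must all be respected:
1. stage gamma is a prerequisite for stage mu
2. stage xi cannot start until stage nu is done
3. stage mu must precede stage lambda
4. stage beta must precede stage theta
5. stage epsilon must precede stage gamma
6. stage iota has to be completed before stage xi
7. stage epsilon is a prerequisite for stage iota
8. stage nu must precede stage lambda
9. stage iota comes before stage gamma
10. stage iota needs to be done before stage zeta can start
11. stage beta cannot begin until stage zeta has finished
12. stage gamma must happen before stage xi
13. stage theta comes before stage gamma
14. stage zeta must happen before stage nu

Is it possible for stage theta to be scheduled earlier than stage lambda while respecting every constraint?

Stage theta is actually forced before stage lambda by the constraints, so certainly some valid ordering has stage theta first.

Yes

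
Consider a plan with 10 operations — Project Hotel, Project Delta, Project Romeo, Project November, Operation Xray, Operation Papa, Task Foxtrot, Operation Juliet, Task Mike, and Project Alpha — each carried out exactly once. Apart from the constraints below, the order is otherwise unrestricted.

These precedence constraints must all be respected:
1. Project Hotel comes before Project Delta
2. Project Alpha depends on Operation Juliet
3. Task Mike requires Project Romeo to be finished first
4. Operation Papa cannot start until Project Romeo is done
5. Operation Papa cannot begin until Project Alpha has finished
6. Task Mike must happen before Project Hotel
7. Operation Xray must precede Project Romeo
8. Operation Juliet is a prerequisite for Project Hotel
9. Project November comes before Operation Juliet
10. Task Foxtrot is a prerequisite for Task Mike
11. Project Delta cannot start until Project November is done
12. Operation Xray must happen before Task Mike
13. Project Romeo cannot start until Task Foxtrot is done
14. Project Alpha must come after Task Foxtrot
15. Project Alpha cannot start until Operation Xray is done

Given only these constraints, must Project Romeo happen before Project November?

No chain of constraints connects Project Romeo to Project November in either direction.
There exist valid orderings with Project November before Project Romeo, so Project Romeo is not required to come first.

No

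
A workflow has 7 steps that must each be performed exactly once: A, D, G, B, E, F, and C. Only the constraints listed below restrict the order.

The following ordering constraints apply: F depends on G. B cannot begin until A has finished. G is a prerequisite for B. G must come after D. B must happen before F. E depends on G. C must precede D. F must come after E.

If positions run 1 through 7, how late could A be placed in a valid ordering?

5

The steps that are forced after A, directly or by a chain of constraints, are B, F. That's 2 steps.
With 2 mandatory successors out of 7 steps total, the latest slot for A is 7−2 = 5, and it's reachable by doing all non-successors before A.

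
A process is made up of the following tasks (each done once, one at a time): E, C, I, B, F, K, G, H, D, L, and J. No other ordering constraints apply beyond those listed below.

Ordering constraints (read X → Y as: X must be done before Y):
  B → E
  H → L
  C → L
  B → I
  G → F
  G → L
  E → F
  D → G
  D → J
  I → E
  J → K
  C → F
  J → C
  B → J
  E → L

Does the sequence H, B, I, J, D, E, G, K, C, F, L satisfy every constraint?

No

Here D comes after J.
That contradicts the constraint that D must precede J.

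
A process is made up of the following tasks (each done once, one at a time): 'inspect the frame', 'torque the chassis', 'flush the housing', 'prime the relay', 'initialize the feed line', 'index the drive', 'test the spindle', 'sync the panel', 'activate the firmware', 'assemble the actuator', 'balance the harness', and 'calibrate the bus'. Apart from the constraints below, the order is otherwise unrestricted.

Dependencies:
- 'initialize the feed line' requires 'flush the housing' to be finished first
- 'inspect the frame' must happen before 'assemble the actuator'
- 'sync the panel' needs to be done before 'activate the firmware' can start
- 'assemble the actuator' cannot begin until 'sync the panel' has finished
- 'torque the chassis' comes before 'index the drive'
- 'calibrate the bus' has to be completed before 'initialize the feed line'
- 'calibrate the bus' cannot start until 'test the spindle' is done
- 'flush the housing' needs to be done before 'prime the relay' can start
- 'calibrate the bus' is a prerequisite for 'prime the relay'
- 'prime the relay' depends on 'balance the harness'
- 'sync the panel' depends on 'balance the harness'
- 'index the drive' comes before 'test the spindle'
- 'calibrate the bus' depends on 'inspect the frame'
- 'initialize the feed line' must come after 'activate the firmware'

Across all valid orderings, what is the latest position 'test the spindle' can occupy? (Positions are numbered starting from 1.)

Every task that must follow 'test the spindle' has to come after it. Tracing all chains starting from 'test the spindle', those tasks are: 'prime the relay', 'initialize the feed line', 'calibrate the bus' — 3 in total.
So at least 3 tasks follow 'test the spindle', putting 'test the spindle' no later than position 9. That position is achievable by scheduling everything else first.

9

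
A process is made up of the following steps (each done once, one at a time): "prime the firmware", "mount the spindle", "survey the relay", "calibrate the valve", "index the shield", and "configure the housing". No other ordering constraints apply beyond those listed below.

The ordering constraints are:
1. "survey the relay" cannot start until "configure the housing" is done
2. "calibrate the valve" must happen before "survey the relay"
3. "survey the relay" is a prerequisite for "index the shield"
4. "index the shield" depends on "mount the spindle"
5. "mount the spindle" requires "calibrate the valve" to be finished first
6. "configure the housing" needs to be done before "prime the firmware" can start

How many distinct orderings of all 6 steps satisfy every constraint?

The steps with no prerequisites are "calibrate the valve", "configure the housing"; any of them can be placed first.
Systematically extending each partial ordering one step at a time and counting, there are 21 complete orderings.

21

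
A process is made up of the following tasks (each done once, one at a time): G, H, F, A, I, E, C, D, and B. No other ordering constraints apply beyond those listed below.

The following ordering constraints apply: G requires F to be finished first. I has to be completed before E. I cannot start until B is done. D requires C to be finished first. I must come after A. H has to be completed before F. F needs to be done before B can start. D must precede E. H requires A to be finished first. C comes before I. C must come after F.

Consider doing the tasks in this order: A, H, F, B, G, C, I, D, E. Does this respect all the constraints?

Every stated constraint is respected: A sits at position 1, ahead of I at position 7, and each of the other listed pairs likewise has the predecessor earlier in the sequence.

Yes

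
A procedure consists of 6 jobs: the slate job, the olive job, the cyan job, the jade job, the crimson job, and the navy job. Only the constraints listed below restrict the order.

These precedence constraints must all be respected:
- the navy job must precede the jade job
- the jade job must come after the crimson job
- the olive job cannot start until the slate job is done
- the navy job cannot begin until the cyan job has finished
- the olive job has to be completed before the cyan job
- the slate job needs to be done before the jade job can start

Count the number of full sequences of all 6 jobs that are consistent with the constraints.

2 jobs have no prerequisites (the slate job, the crimson job), so any of them could come first.
Enumerating by repeatedly choosing an available job (one whose prerequisites are all placed) gives 5 distinct complete orderings.

5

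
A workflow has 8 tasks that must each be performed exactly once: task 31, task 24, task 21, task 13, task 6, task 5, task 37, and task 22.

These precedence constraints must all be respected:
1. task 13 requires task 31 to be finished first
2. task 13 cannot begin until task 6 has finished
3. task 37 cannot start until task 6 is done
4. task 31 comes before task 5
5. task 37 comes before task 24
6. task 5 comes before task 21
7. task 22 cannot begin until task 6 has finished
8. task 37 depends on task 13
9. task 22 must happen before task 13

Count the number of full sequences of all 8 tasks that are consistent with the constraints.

46

2 tasks have no prerequisites (task 31, task 6), so any of them could come first.
Systematically extending each partial ordering one task at a time and counting, there are 46 complete orderings.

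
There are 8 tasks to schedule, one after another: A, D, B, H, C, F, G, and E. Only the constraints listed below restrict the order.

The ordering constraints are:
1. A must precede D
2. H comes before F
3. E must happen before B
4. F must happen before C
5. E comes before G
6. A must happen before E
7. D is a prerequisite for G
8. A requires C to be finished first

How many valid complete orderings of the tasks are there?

H is the only task with nothing required before it, so every ordering starts there.
Enumerating by repeatedly choosing an available task (one whose prerequisites are all placed) gives 5 distinct complete orderings.

5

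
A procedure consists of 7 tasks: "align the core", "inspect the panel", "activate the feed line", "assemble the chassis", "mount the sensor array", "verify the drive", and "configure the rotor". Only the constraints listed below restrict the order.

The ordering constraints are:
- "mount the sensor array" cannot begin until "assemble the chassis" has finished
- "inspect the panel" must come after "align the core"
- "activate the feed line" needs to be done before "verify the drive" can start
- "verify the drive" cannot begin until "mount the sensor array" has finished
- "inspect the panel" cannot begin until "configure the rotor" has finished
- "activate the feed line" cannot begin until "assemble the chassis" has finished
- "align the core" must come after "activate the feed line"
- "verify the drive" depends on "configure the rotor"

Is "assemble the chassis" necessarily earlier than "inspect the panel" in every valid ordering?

Yes

Chaining the stated constraints: "assemble the chassis" → "activate the feed line" → "align the core" → "inspect the panel".
So "assemble the chassis" must precede "inspect the panel" in any valid ordering.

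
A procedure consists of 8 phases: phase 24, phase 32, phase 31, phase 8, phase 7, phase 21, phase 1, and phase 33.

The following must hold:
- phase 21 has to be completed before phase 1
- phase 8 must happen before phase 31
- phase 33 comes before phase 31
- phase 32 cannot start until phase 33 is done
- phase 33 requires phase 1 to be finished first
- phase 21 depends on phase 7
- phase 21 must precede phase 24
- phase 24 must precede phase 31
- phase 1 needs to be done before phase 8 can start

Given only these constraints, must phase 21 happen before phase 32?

There is a constraint chain phase 21 → phase 1 → phase 33 → phase 32.
That forces phase 21 before phase 32 in every valid schedule.

Yes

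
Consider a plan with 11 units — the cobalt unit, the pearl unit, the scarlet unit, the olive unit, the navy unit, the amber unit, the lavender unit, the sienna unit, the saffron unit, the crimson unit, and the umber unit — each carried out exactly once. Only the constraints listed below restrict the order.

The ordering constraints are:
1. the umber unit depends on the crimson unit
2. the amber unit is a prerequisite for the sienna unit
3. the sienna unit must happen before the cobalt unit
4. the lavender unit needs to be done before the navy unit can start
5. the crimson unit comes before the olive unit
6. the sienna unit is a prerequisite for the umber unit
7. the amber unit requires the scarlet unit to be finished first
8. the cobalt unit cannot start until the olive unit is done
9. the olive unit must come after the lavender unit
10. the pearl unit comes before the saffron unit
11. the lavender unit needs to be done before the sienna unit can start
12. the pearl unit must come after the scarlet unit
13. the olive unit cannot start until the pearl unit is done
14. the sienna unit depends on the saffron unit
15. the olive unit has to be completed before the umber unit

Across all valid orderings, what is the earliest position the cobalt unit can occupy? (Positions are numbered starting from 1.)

Working backwards through the constraints from the cobalt unit, its full set of required predecessors is the pearl unit, the scarlet unit, the olive unit, the amber unit, the lavender unit, the sienna unit, the saffron unit, the crimson unit — 8 of them.
So at minimum 8 units come before the cobalt unit, putting the cobalt unit no earlier than position 9. That position is achievable by scheduling exactly those predecessors first.

9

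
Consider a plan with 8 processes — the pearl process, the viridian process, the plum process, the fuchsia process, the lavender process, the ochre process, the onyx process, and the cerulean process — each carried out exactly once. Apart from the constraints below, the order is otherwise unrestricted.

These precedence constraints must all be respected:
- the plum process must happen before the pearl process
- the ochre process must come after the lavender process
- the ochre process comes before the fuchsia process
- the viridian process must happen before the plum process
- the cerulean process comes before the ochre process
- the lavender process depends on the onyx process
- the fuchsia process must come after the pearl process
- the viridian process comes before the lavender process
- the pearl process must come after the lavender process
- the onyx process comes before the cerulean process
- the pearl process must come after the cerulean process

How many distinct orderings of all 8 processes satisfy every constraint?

37

2 processes have no prerequisites (the viridian process, the onyx process), so any of them could come first.
Systematically extending each partial ordering one process at a time and counting, there are 37 complete orderings.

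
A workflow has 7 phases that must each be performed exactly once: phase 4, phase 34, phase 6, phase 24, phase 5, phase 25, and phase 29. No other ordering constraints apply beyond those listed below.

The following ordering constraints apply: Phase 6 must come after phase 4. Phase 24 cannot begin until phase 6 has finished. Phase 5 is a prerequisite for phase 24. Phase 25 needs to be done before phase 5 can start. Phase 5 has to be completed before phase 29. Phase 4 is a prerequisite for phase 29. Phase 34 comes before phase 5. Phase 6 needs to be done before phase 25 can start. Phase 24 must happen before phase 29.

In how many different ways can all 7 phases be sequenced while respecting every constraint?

4

2 phases have no prerequisites (phase 4, phase 34), so any of them could come first.
Systematically extending each partial ordering one phase at a time and counting, there are 4 complete orderings.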